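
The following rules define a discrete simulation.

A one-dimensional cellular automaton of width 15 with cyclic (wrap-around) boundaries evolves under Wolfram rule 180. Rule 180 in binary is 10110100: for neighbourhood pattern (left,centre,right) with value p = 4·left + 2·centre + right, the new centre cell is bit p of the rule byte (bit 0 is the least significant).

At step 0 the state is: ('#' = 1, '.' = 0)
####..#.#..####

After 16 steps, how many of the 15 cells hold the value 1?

0) ####..#.#..####
1) ###.#.####..###
2) ##.###.##.#..##
3) #.#.#.#..###..#
4) .#######..#.#..
5) ..#####.#.####.
6) ...###.###.##.#
7) #...#.#.#.#..##
8) .#..########..#
9) ###..######.#.#
10) ##.#..####.###.
11) ..###..##.#.#.#
12) #..#.#...######
13) .#.####...#####
14) ###.##.#...###.
15) .#.#..###...#.#
16) #####..#.#..###

10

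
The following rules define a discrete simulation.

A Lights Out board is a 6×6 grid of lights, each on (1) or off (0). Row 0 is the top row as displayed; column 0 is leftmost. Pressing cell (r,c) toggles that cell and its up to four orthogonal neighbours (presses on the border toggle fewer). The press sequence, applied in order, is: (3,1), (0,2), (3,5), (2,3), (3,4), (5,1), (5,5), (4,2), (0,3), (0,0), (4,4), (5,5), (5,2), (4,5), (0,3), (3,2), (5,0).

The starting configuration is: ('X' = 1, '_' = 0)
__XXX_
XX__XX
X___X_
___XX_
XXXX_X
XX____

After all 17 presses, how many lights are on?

22

step 0: __XXX_
XX__XX
X___X_
___XX_
XXXX_X
XX____
step 1: __XXX_
XX__XX
XX__X_
XXXXX_
X_XX_X
XX____
step 2: _X__X_
XXX_XX
XX__X_
XXXXX_
X_XX_X
XX____
step 3: _X__X_
XXX_XX
XX__XX
XXXX_X
X_XX__
XX____
step 4: _X__X_
XXXXXX
XXXX_X
XXX__X
X_XX__
XX____
step 5: _X__X_
XXXXXX
XXXXXX
XXXXX_
X_XXX_
XX____
step 6: _X__X_
XXXXXX
XXXXXX
XXXXX_
XXXXX_
__X___
step 7: _X__X_
XXXXXX
XXXXXX
XXXXX_
XXXXXX
__X_XX
step 8: _X__X_
XXXXXX
XXXXXX
XX_XX_
X___XX
____XX
step 9: _XXX__
XXX_XX
XXXXXX
XX_XX_
X___XX
____XX
step 10: X_XX__
_XX_XX
XXXXXX
XX_XX_
X___XX
____XX
step 11: X_XX__
_XX_XX
XXXXXX
XX_X__
X__X__
_____X
step 12: X_XX__
_XX_XX
XXXXXX
XX_X__
X__X_X
____X_
step 13: X_XX__
_XX_XX
XXXXXX
XX_X__
X_XX_X
_XXXX_
step 14: X_XX__
_XX_XX
XXXXXX
XX_X_X
X_XXX_
_XXXXX
step 15: X___X_
_XXXXX
XXXXXX
XX_X_X
X_XXX_
_XXXXX
step 16: X___X_
_XXXXX
XX_XXX
X_X__X
X__XX_
_XXXXX
step 17: X___X_
_XXXXX
XX_XXX
X_X__X
___XX_
X_XXXX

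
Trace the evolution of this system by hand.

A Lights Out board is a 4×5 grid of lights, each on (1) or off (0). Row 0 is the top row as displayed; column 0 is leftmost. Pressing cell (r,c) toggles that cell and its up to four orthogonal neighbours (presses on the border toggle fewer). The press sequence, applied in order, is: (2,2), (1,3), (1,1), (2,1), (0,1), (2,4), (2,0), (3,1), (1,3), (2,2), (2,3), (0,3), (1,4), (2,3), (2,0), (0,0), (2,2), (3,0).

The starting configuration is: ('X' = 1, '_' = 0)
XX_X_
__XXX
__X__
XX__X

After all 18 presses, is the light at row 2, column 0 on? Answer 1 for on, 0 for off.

0

gen 0: XX_X_
__XXX
__X__
XX__X
gen 1: XX_X_
___XX
_X_X_
XXX_X
gen 2: XX___
__X__
_X___
XXX_X
gen 3: X____
XX___
_____
XXX_X
gen 4: X____
X____
XXX__
X_X_X
gen 5: _XX__
XX___
XXX__
X_X_X
gen 6: _XX__
XX__X
XXXXX
X_X__
gen 7: _XX__
_X__X
__XXX
__X__
gen 8: _XX__
_X__X
_XXXX
XX___
gen 9: _XXX_
_XXX_
_XX_X
XX___
gen 10: _XXX_
_X_X_
___XX
XXX__
gen 11: _XXX_
_X___
__X__
XXXX_
gen 12: _X__X
_X_X_
__X__
XXXX_
gen 13: _X___
_X__X
__X_X
XXXX_
gen 14: _X___
_X_XX
___X_
XXX__
gen 15: _X___
XX_XX
XX_X_
_XX__
gen 16: X____
_X_XX
XX_X_
_XX__
gen 17: X____
_XXXX
X_X__
_X___
gen 18: X____
_XXXX
__X__
X____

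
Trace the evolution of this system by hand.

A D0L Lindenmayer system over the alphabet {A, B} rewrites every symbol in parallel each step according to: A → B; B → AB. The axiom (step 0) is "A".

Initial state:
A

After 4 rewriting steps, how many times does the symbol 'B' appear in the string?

3

[0] A
[1] B
[2] AB
[3] BAB
[4] ABBAB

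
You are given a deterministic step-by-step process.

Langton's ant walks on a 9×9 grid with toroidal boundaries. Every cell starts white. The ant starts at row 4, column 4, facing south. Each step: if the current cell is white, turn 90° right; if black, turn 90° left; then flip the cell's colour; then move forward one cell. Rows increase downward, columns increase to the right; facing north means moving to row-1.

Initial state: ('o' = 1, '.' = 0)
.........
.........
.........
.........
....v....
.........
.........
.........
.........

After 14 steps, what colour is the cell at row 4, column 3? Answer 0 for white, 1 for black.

[0] .........
.........
.........
.........
....v....
.........
.........
.........
.........
[1] .........
.........
.........
.........
...<o....
.........
.........
.........
.........
[2] .........
.........
.........
...^.....
...oo....
.........
.........
.........
.........
[3] .........
.........
.........
...o>....
...oo....
.........
.........
.........
.........
[4] .........
.........
.........
...oo....
...ov....
.........
.........
.........
.........
[5] .........
.........
.........
...oo....
...o.>...
.........
.........
.........
.........
[6] .........
.........
.........
...oo....
...o.o...
.....v...
.........
.........
.........
[7] .........
.........
.........
...oo....
...o.o...
....<o...
.........
.........
.........
[8] .........
.........
.........
...oo....
...o^o...
....oo...
.........
.........
.........
[9] .........
.........
.........
...oo....
...oo>...
....oo...
.........
.........
.........
[10] .........
.........
.........
...oo^...
...oo....
....oo...
.........
.........
.........
[11] .........
.........
.........
...ooo>..
...oo....
....oo...
.........
.........
.........
[12] .........
.........
.........
...oooo..
...oo.v..
....oo...
.........
.........
.........
[13] .........
.........
.........
...oooo..
...oo<o..
....oo...
.........
.........
.........
[14] .........
.........
.........
...oo^o..
...oooo..
....oo...
.........
.........
.........

1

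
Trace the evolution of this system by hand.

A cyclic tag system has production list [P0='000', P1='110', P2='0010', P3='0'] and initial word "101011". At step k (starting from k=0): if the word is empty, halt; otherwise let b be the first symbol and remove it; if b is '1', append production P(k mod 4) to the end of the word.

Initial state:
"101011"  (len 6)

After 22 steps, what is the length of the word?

t=0: "101011"  (len 6)
t=1: "01011000"  (len 8)
t=2: "1011000"  (len 7)
t=3: "0110000010"  (len 10)
t=4: "110000010"  (len 9)
t=5: "10000010000"  (len 11)
t=6: "0000010000110"  (len 13)
t=7: "000010000110"  (len 12)
t=8: "00010000110"  (len 11)
t=9: "0010000110"  (len 10)
t=10: "010000110"  (len 9)
t=11: "10000110"  (len 8)
t=12: "00001100"  (len 8)
t=13: "0001100"  (len 7)
t=14: "001100"  (len 6)
t=15: "01100"  (len 5)
t=16: "1100"  (len 4)
t=17: "100000"  (len 6)
t=18: "00000110"  (len 8)
t=19: "0000110"  (len 7)
t=20: "000110"  (len 6)
t=21: "00110"  (len 5)
t=22: "0110"  (len 4)

4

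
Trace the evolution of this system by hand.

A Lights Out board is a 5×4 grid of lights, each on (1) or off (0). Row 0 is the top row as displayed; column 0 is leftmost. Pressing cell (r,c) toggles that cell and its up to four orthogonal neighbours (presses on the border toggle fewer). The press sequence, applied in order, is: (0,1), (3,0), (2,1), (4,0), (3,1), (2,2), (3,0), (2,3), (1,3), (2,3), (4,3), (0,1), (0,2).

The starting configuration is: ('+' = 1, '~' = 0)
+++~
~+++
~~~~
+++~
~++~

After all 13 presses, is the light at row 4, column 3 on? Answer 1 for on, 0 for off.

gen 0: +++~
~+++
~~~~
+++~
~++~
gen 1: ~~~~
~~++
~~~~
+++~
~++~
gen 2: ~~~~
~~++
+~~~
~~+~
+++~
gen 3: ~~~~
~+++
~++~
~++~
+++~
gen 4: ~~~~
~+++
~++~
+++~
~~+~
gen 5: ~~~~
~+++
~~+~
~~~~
~++~
gen 6: ~~~~
~+~+
~+~+
~~+~
~++~
gen 7: ~~~~
~+~+
++~+
+++~
+++~
gen 8: ~~~~
~+~~
+++~
++++
+++~
gen 9: ~~~+
~+++
++++
++++
+++~
gen 10: ~~~+
~++~
++~~
+++~
+++~
gen 11: ~~~+
~++~
++~~
++++
++~+
gen 12: ++++
~~+~
++~~
++++
++~+
gen 13: +~~~
~~~~
++~~
++++
++~+

1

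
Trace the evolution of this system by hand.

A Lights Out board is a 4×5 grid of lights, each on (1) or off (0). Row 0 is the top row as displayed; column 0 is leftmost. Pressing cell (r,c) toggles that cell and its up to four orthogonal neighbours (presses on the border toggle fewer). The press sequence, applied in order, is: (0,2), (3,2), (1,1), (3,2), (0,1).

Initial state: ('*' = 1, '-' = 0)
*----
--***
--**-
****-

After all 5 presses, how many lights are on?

13

t=0: *----
--***
--**-
****-
t=1: ****-
---**
--**-
****-
t=2: ****-
---**
---*-
*----
t=3: *-**-
*****
-*-*-
*----
t=4: *-**-
*****
-***-
****-
t=5: -*-*-
*-***
-***-
****-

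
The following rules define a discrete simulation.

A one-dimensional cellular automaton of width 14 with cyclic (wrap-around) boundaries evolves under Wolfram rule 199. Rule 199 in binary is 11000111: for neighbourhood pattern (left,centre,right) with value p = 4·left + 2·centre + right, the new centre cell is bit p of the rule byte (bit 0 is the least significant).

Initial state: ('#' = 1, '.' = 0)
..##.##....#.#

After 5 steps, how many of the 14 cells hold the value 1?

t=0: ..##.##....#.#
t=1: .#.#..#.####.#
t=2: .#.#.##..###.#
t=3: .#.#..#.#.##.#
t=4: .#.#.##.#..#.#
t=5: .#.#..#.#.##.#

7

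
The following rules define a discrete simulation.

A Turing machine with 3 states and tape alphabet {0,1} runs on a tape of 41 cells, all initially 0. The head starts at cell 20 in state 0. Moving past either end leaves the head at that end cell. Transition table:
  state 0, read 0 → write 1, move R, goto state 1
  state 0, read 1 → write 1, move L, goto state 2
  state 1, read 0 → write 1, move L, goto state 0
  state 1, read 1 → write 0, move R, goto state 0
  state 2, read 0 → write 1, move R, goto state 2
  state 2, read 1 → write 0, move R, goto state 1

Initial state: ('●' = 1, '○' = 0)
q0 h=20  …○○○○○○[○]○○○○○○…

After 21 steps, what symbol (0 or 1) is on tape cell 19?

0) q0 h=20  …○○○○○○[○]○○○○○○…
1) q1 h=21  …○○○○○●[○]○○○○○○…
2) q0 h=20  …○○○○○○[●]●○○○○○…
3) q2 h=19  …○○○○○○[○]●●○○○○…
4) q2 h=20  …○○○○○●[●]●○○○○○…
5) q1 h=21  …○○○○●○[●]○○○○○○…
6) q0 h=22  …○○○●○○[○]○○○○○○…
7) q1 h=23  …○○●○○●[○]○○○○○○…
8) q0 h=22  …○○○●○○[●]●○○○○○…
9) q2 h=21  …○○○○●○[○]●●○○○○…
10) q2 h=22  …○○○●○●[●]●○○○○○…
11) q1 h=23  …○○●○●○[●]○○○○○○…
12) q0 h=24  …○●○●○○[○]○○○○○○…
13) q1 h=25  …●○●○○●[○]○○○○○○…
14) q0 h=24  …○●○●○○[●]●○○○○○…
15) q2 h=23  …○○●○●○[○]●●○○○○…
16) q2 h=24  …○●○●○●[●]●○○○○○…
17) q1 h=25  …●○●○●○[●]○○○○○○…
18) q0 h=26  …○●○●○○[○]○○○○○○…
19) q1 h=27  …●○●○○●[○]○○○○○○…
20) q0 h=26  …○●○●○○[●]●○○○○○…
21) q2 h=25  …●○●○●○[○]●●○○○○…

1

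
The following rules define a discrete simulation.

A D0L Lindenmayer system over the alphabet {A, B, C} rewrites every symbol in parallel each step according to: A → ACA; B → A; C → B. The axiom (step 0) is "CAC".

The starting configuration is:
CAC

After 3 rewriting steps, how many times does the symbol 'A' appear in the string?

t=0: CAC
t=1: BACAB
t=2: AACABACAA
t=3: ACAACABACAAACABACAACA

13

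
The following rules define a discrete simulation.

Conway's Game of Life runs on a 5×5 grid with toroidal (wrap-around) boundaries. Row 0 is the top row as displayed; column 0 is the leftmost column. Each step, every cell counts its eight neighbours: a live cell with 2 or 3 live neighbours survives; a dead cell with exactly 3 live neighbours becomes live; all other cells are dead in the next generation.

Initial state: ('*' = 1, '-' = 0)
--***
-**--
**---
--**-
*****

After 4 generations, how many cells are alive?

3

0) --***
-**--
**---
--**-
*****
1) -----
----*
*--*-
-----
*----
2) -----
----*
----*
----*
-----
3) -----
-----
*--**
-----
-----
4) -----
----*
----*
----*
-----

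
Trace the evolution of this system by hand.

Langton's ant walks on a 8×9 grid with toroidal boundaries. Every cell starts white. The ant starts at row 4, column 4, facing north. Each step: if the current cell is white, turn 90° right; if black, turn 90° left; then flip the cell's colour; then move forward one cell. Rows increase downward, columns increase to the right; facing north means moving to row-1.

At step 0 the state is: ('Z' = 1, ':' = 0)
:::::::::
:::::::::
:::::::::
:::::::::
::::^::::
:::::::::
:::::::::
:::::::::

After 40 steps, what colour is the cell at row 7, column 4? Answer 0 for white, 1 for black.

0

gen 0: :::::::::
:::::::::
:::::::::
:::::::::
::::^::::
:::::::::
:::::::::
:::::::::
gen 1: :::::::::
:::::::::
:::::::::
:::::::::
::::Z>:::
:::::::::
:::::::::
:::::::::
gen 2: :::::::::
:::::::::
:::::::::
:::::::::
::::ZZ:::
:::::v:::
:::::::::
:::::::::
gen 3: :::::::::
:::::::::
:::::::::
:::::::::
::::ZZ:::
::::<Z:::
:::::::::
:::::::::
gen 4: :::::::::
:::::::::
:::::::::
:::::::::
::::^Z:::
::::ZZ:::
:::::::::
:::::::::
gen 5: :::::::::
:::::::::
:::::::::
:::::::::
:::<:Z:::
::::ZZ:::
:::::::::
:::::::::
gen 6: :::::::::
:::::::::
:::::::::
:::^:::::
:::Z:Z:::
::::ZZ:::
:::::::::
:::::::::
gen 7: :::::::::
:::::::::
:::::::::
:::Z>::::
:::Z:Z:::
::::ZZ:::
:::::::::
:::::::::
gen 8: :::::::::
:::::::::
:::::::::
:::ZZ::::
:::ZvZ:::
::::ZZ:::
:::::::::
:::::::::
gen 9: :::::::::
:::::::::
:::::::::
:::ZZ::::
:::<ZZ:::
::::ZZ:::
:::::::::
:::::::::
gen 10: :::::::::
:::::::::
:::::::::
:::ZZ::::
::::ZZ:::
:::vZZ:::
:::::::::
:::::::::
gen 11: :::::::::
:::::::::
:::::::::
:::ZZ::::
::::ZZ:::
::<ZZZ:::
:::::::::
:::::::::
gen 12: :::::::::
:::::::::
:::::::::
:::ZZ::::
::^:ZZ:::
::ZZZZ:::
:::::::::
:::::::::
gen 13: :::::::::
:::::::::
:::::::::
:::ZZ::::
::Z>ZZ:::
::ZZZZ:::
:::::::::
:::::::::
gen 14: :::::::::
:::::::::
:::::::::
:::ZZ::::
::ZZZZ:::
::ZvZZ:::
:::::::::
:::::::::
gen 15: :::::::::
:::::::::
:::::::::
:::ZZ::::
::ZZZZ:::
::Z:>Z:::
:::::::::
:::::::::
gen 16: :::::::::
:::::::::
:::::::::
:::ZZ::::
::ZZ^Z:::
::Z::Z:::
:::::::::
:::::::::
gen 17: :::::::::
:::::::::
:::::::::
:::ZZ::::
::Z<:Z:::
::Z::Z:::
:::::::::
:::::::::
gen 18: :::::::::
:::::::::
:::::::::
:::ZZ::::
::Z::Z:::
::Zv:Z:::
:::::::::
:::::::::
gen 19: :::::::::
:::::::::
:::::::::
:::ZZ::::
::Z::Z:::
::<Z:Z:::
:::::::::
:::::::::
gen 20: :::::::::
:::::::::
:::::::::
:::ZZ::::
::Z::Z:::
:::Z:Z:::
::v::::::
:::::::::
gen 21: :::::::::
:::::::::
:::::::::
:::ZZ::::
::Z::Z:::
:::Z:Z:::
:<Z::::::
:::::::::
gen 22: :::::::::
:::::::::
:::::::::
:::ZZ::::
::Z::Z:::
:^:Z:Z:::
:ZZ::::::
:::::::::
gen 23: :::::::::
:::::::::
:::::::::
:::ZZ::::
::Z::Z:::
:Z>Z:Z:::
:ZZ::::::
:::::::::
gen 24: :::::::::
:::::::::
:::::::::
:::ZZ::::
::Z::Z:::
:ZZZ:Z:::
:Zv::::::
:::::::::
gen 25: :::::::::
:::::::::
:::::::::
:::ZZ::::
::Z::Z:::
:ZZZ:Z:::
:Z:>:::::
:::::::::
gen 26: :::::::::
:::::::::
:::::::::
:::ZZ::::
::Z::Z:::
:ZZZ:Z:::
:Z:Z:::::
:::v:::::
gen 27: :::::::::
:::::::::
:::::::::
:::ZZ::::
::Z::Z:::
:ZZZ:Z:::
:Z:Z:::::
::<Z:::::
gen 28: :::::::::
:::::::::
:::::::::
:::ZZ::::
::Z::Z:::
:ZZZ:Z:::
:Z^Z:::::
::ZZ:::::
gen 29: :::::::::
:::::::::
:::::::::
:::ZZ::::
::Z::Z:::
:ZZZ:Z:::
:ZZ>:::::
::ZZ:::::
gen 30: :::::::::
:::::::::
:::::::::
:::ZZ::::
::Z::Z:::
:ZZ^:Z:::
:ZZ::::::
::ZZ:::::
gen 31: :::::::::
:::::::::
:::::::::
:::ZZ::::
::Z::Z:::
:Z<::Z:::
:ZZ::::::
::ZZ:::::
gen 32: :::::::::
:::::::::
:::::::::
:::ZZ::::
::Z::Z:::
:Z:::Z:::
:Zv::::::
::ZZ:::::
gen 33: :::::::::
:::::::::
:::::::::
:::ZZ::::
::Z::Z:::
:Z:::Z:::
:Z:>:::::
::ZZ:::::
gen 34: :::::::::
:::::::::
:::::::::
:::ZZ::::
::Z::Z:::
:Z:::Z:::
:Z:Z:::::
::Zv:::::
gen 35: :::::::::
:::::::::
:::::::::
:::ZZ::::
::Z::Z:::
:Z:::Z:::
:Z:Z:::::
::Z:>::::
gen 36: ::::v::::
:::::::::
:::::::::
:::ZZ::::
::Z::Z:::
:Z:::Z:::
:Z:Z:::::
::Z:Z::::
gen 37: :::<Z::::
:::::::::
:::::::::
:::ZZ::::
::Z::Z:::
:Z:::Z:::
:Z:Z:::::
::Z:Z::::
gen 38: :::ZZ::::
:::::::::
:::::::::
:::ZZ::::
::Z::Z:::
:Z:::Z:::
:Z:Z:::::
::Z^Z::::
gen 39: :::ZZ::::
:::::::::
:::::::::
:::ZZ::::
::Z::Z:::
:Z:::Z:::
:Z:Z:::::
::ZZ>::::
gen 40: :::ZZ::::
:::::::::
:::::::::
:::ZZ::::
::Z::Z:::
:Z:::Z:::
:Z:Z^::::
::ZZ:::::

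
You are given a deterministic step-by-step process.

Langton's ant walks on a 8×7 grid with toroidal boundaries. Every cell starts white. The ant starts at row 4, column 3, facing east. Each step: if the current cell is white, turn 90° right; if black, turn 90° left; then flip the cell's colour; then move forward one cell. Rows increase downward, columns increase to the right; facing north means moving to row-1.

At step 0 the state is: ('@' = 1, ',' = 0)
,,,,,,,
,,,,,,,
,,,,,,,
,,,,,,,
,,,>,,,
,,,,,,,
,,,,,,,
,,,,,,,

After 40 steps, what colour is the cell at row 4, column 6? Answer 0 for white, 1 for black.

1

step 0: ,,,,,,,
,,,,,,,
,,,,,,,
,,,,,,,
,,,>,,,
,,,,,,,
,,,,,,,
,,,,,,,
step 1: ,,,,,,,
,,,,,,,
,,,,,,,
,,,,,,,
,,,@,,,
,,,v,,,
,,,,,,,
,,,,,,,
step 2: ,,,,,,,
,,,,,,,
,,,,,,,
,,,,,,,
,,,@,,,
,,<@,,,
,,,,,,,
,,,,,,,
step 3: ,,,,,,,
,,,,,,,
,,,,,,,
,,,,,,,
,,^@,,,
,,@@,,,
,,,,,,,
,,,,,,,
step 4: ,,,,,,,
,,,,,,,
,,,,,,,
,,,,,,,
,,@>,,,
,,@@,,,
,,,,,,,
,,,,,,,
step 5: ,,,,,,,
,,,,,,,
,,,,,,,
,,,^,,,
,,@,,,,
,,@@,,,
,,,,,,,
,,,,,,,
step 6: ,,,,,,,
,,,,,,,
,,,,,,,
,,,@>,,
,,@,,,,
,,@@,,,
,,,,,,,
,,,,,,,
step 7: ,,,,,,,
,,,,,,,
,,,,,,,
,,,@@,,
,,@,v,,
,,@@,,,
,,,,,,,
,,,,,,,
step 8: ,,,,,,,
,,,,,,,
,,,,,,,
,,,@@,,
,,@<@,,
,,@@,,,
,,,,,,,
,,,,,,,
step 9: ,,,,,,,
,,,,,,,
,,,,,,,
,,,^@,,
,,@@@,,
,,@@,,,
,,,,,,,
,,,,,,,
step 10: ,,,,,,,
,,,,,,,
,,,,,,,
,,<,@,,
,,@@@,,
,,@@,,,
,,,,,,,
,,,,,,,
step 11: ,,,,,,,
,,,,,,,
,,^,,,,
,,@,@,,
,,@@@,,
,,@@,,,
,,,,,,,
,,,,,,,
step 12: ,,,,,,,
,,,,,,,
,,@>,,,
,,@,@,,
,,@@@,,
,,@@,,,
,,,,,,,
,,,,,,,
step 13: ,,,,,,,
,,,,,,,
,,@@,,,
,,@v@,,
,,@@@,,
,,@@,,,
,,,,,,,
,,,,,,,
step 14: ,,,,,,,
,,,,,,,
,,@@,,,
,,<@@,,
,,@@@,,
,,@@,,,
,,,,,,,
,,,,,,,
step 15: ,,,,,,,
,,,,,,,
,,@@,,,
,,,@@,,
,,v@@,,
,,@@,,,
,,,,,,,
,,,,,,,
step 16: ,,,,,,,
,,,,,,,
,,@@,,,
,,,@@,,
,,,>@,,
,,@@,,,
,,,,,,,
,,,,,,,
step 17: ,,,,,,,
,,,,,,,
,,@@,,,
,,,^@,,
,,,,@,,
,,@@,,,
,,,,,,,
,,,,,,,
step 18: ,,,,,,,
,,,,,,,
,,@@,,,
,,<,@,,
,,,,@,,
,,@@,,,
,,,,,,,
,,,,,,,
step 19: ,,,,,,,
,,,,,,,
,,^@,,,
,,@,@,,
,,,,@,,
,,@@,,,
,,,,,,,
,,,,,,,
step 20: ,,,,,,,
,,,,,,,
,<,@,,,
,,@,@,,
,,,,@,,
,,@@,,,
,,,,,,,
,,,,,,,
step 21: ,,,,,,,
,^,,,,,
,@,@,,,
,,@,@,,
,,,,@,,
,,@@,,,
,,,,,,,
,,,,,,,
step 22: ,,,,,,,
,@>,,,,
,@,@,,,
,,@,@,,
,,,,@,,
,,@@,,,
,,,,,,,
,,,,,,,
step 23: ,,,,,,,
,@@,,,,
,@v@,,,
,,@,@,,
,,,,@,,
,,@@,,,
,,,,,,,
,,,,,,,
step 24: ,,,,,,,
,@@,,,,
,<@@,,,
,,@,@,,
,,,,@,,
,,@@,,,
,,,,,,,
,,,,,,,
step 25: ,,,,,,,
,@@,,,,
,,@@,,,
,v@,@,,
,,,,@,,
,,@@,,,
,,,,,,,
,,,,,,,
step 26: ,,,,,,,
,@@,,,,
,,@@,,,
<@@,@,,
,,,,@,,
,,@@,,,
,,,,,,,
,,,,,,,
step 27: ,,,,,,,
,@@,,,,
^,@@,,,
@@@,@,,
,,,,@,,
,,@@,,,
,,,,,,,
,,,,,,,
step 28: ,,,,,,,
,@@,,,,
@>@@,,,
@@@,@,,
,,,,@,,
,,@@,,,
,,,,,,,
,,,,,,,
step 29: ,,,,,,,
,@@,,,,
@@@@,,,
@v@,@,,
,,,,@,,
,,@@,,,
,,,,,,,
,,,,,,,
step 30: ,,,,,,,
,@@,,,,
@@@@,,,
@,>,@,,
,,,,@,,
,,@@,,,
,,,,,,,
,,,,,,,
step 31: ,,,,,,,
,@@,,,,
@@^@,,,
@,,,@,,
,,,,@,,
,,@@,,,
,,,,,,,
,,,,,,,
step 32: ,,,,,,,
,@@,,,,
@<,@,,,
@,,,@,,
,,,,@,,
,,@@,,,
,,,,,,,
,,,,,,,
step 33: ,,,,,,,
,@@,,,,
@,,@,,,
@v,,@,,
,,,,@,,
,,@@,,,
,,,,,,,
,,,,,,,
step 34: ,,,,,,,
,@@,,,,
@,,@,,,
<@,,@,,
,,,,@,,
,,@@,,,
,,,,,,,
,,,,,,,
step 35: ,,,,,,,
,@@,,,,
@,,@,,,
,@,,@,,
v,,,@,,
,,@@,,,
,,,,,,,
,,,,,,,
step 36: ,,,,,,,
,@@,,,,
@,,@,,,
,@,,@,,
@,,,@,<
,,@@,,,
,,,,,,,
,,,,,,,
step 37: ,,,,,,,
,@@,,,,
@,,@,,,
,@,,@,^
@,,,@,@
,,@@,,,
,,,,,,,
,,,,,,,
step 38: ,,,,,,,
,@@,,,,
@,,@,,,
>@,,@,@
@,,,@,@
,,@@,,,
,,,,,,,
,,,,,,,
step 39: ,,,,,,,
,@@,,,,
@,,@,,,
@@,,@,@
v,,,@,@
,,@@,,,
,,,,,,,
,,,,,,,
step 40: ,,,,,,,
,@@,,,,
@,,@,,,
@@,,@,@
,>,,@,@
,,@@,,,
,,,,,,,
,,,,,,,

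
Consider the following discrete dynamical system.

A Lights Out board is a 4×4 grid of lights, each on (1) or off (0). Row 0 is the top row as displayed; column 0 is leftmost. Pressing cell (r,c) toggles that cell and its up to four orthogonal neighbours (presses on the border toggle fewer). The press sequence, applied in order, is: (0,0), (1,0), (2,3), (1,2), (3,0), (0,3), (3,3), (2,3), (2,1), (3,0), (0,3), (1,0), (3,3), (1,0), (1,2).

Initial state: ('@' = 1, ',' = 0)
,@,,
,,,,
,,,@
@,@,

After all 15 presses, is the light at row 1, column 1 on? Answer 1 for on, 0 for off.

0

0) ,@,,
,,,,
,,,@
@,@,
1) @,,,
@,,,
,,,@
@,@,
2) ,,,,
,@,,
@,,@
@,@,
3) ,,,,
,@,@
@,@,
@,@@
4) ,,@,
,,@,
@,,,
@,@@
5) ,,@,
,,@,
,,,,
,@@@
6) ,,,@
,,@@
,,,,
,@@@
7) ,,,@
,,@@
,,,@
,@,,
8) ,,,@
,,@,
,,@,
,@,@
9) ,,,@
,@@,
@@,,
,,,@
10) ,,,@
,@@,
,@,,
@@,@
11) ,,@,
,@@@
,@,,
@@,@
12) @,@,
@,@@
@@,,
@@,@
13) @,@,
@,@@
@@,@
@@@,
14) ,,@,
,@@@
,@,@
@@@,
15) ,,,,
,,,,
,@@@
@@@,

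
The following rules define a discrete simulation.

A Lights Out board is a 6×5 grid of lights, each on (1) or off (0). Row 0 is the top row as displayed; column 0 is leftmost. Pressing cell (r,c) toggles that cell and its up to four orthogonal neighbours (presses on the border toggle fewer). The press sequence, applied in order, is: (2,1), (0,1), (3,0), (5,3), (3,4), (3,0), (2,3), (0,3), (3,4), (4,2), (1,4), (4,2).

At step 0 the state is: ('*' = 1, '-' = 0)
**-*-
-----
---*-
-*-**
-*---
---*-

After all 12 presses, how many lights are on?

9

[0] **-*-
-----
---*-
-*-**
-*---
---*-
[1] **-*-
-*---
****-
---**
-*---
---*-
[2] --**-
-----
****-
---**
-*---
---*-
[3] --**-
-----
-***-
**-**
**---
---*-
[4] --**-
-----
-***-
**-**
**-*-
--*-*
[5] --**-
-----
-****
**---
**-**
--*-*
[6] --**-
-----
*****
-----
-*-**
--*-*
[7] --**-
---*-
**---
---*-
-*-**
--*-*
[8] ----*
-----
**---
---*-
-*-**
--*-*
[9] ----*
-----
**--*
----*
-*-*-
--*-*
[10] ----*
-----
**--*
--*-*
--*--
----*
[11] -----
---**
**---
--*-*
--*--
----*
[12] -----
---**
**---
----*
-*-*-
--*-*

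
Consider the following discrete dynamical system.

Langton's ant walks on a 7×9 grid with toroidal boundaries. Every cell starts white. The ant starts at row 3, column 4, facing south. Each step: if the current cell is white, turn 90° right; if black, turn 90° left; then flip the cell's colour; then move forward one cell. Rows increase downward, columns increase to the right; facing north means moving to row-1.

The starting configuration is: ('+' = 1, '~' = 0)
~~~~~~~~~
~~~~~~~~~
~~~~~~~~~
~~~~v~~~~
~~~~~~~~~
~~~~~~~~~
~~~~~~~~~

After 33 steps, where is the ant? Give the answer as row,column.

0) ~~~~~~~~~
~~~~~~~~~
~~~~~~~~~
~~~~v~~~~
~~~~~~~~~
~~~~~~~~~
~~~~~~~~~
1) ~~~~~~~~~
~~~~~~~~~
~~~~~~~~~
~~~<+~~~~
~~~~~~~~~
~~~~~~~~~
~~~~~~~~~
2) ~~~~~~~~~
~~~~~~~~~
~~~^~~~~~
~~~++~~~~
~~~~~~~~~
~~~~~~~~~
~~~~~~~~~
3) ~~~~~~~~~
~~~~~~~~~
~~~+>~~~~
~~~++~~~~
~~~~~~~~~
~~~~~~~~~
~~~~~~~~~
4) ~~~~~~~~~
~~~~~~~~~
~~~++~~~~
~~~+v~~~~
~~~~~~~~~
~~~~~~~~~
~~~~~~~~~
5) ~~~~~~~~~
~~~~~~~~~
~~~++~~~~
~~~+~>~~~
~~~~~~~~~
~~~~~~~~~
~~~~~~~~~
6) ~~~~~~~~~
~~~~~~~~~
~~~++~~~~
~~~+~+~~~
~~~~~v~~~
~~~~~~~~~
~~~~~~~~~
7) ~~~~~~~~~
~~~~~~~~~
~~~++~~~~
~~~+~+~~~
~~~~<+~~~
~~~~~~~~~
~~~~~~~~~
8) ~~~~~~~~~
~~~~~~~~~
~~~++~~~~
~~~+^+~~~
~~~~++~~~
~~~~~~~~~
~~~~~~~~~
9) ~~~~~~~~~
~~~~~~~~~
~~~++~~~~
~~~++>~~~
~~~~++~~~
~~~~~~~~~
~~~~~~~~~
10) ~~~~~~~~~
~~~~~~~~~
~~~++^~~~
~~~++~~~~
~~~~++~~~
~~~~~~~~~
~~~~~~~~~
11) ~~~~~~~~~
~~~~~~~~~
~~~+++>~~
~~~++~~~~
~~~~++~~~
~~~~~~~~~
~~~~~~~~~
12) ~~~~~~~~~
~~~~~~~~~
~~~++++~~
~~~++~v~~
~~~~++~~~
~~~~~~~~~
~~~~~~~~~
13) ~~~~~~~~~
~~~~~~~~~
~~~++++~~
~~~++<+~~
~~~~++~~~
~~~~~~~~~
~~~~~~~~~
14) ~~~~~~~~~
~~~~~~~~~
~~~++^+~~
~~~++++~~
~~~~++~~~
~~~~~~~~~
~~~~~~~~~
15) ~~~~~~~~~
~~~~~~~~~
~~~+<~+~~
~~~++++~~
~~~~++~~~
~~~~~~~~~
~~~~~~~~~
16) ~~~~~~~~~
~~~~~~~~~
~~~+~~+~~
~~~+v++~~
~~~~++~~~
~~~~~~~~~
~~~~~~~~~
17) ~~~~~~~~~
~~~~~~~~~
~~~+~~+~~
~~~+~>+~~
~~~~++~~~
~~~~~~~~~
~~~~~~~~~
18) ~~~~~~~~~
~~~~~~~~~
~~~+~^+~~
~~~+~~+~~
~~~~++~~~
~~~~~~~~~
~~~~~~~~~
19) ~~~~~~~~~
~~~~~~~~~
~~~+~+>~~
~~~+~~+~~
~~~~++~~~
~~~~~~~~~
~~~~~~~~~
20) ~~~~~~~~~
~~~~~~^~~
~~~+~+~~~
~~~+~~+~~
~~~~++~~~
~~~~~~~~~
~~~~~~~~~
21) ~~~~~~~~~
~~~~~~+>~
~~~+~+~~~
~~~+~~+~~
~~~~++~~~
~~~~~~~~~
~~~~~~~~~
22) ~~~~~~~~~
~~~~~~++~
~~~+~+~v~
~~~+~~+~~
~~~~++~~~
~~~~~~~~~
~~~~~~~~~
23) ~~~~~~~~~
~~~~~~++~
~~~+~+<+~
~~~+~~+~~
~~~~++~~~
~~~~~~~~~
~~~~~~~~~
24) ~~~~~~~~~
~~~~~~^+~
~~~+~+++~
~~~+~~+~~
~~~~++~~~
~~~~~~~~~
~~~~~~~~~
25) ~~~~~~~~~
~~~~~<~+~
~~~+~+++~
~~~+~~+~~
~~~~++~~~
~~~~~~~~~
~~~~~~~~~
26) ~~~~~^~~~
~~~~~+~+~
~~~+~+++~
~~~+~~+~~
~~~~++~~~
~~~~~~~~~
~~~~~~~~~
27) ~~~~~+>~~
~~~~~+~+~
~~~+~+++~
~~~+~~+~~
~~~~++~~~
~~~~~~~~~
~~~~~~~~~
28) ~~~~~++~~
~~~~~+v+~
~~~+~+++~
~~~+~~+~~
~~~~++~~~
~~~~~~~~~
~~~~~~~~~
29) ~~~~~++~~
~~~~~<++~
~~~+~+++~
~~~+~~+~~
~~~~++~~~
~~~~~~~~~
~~~~~~~~~
30) ~~~~~++~~
~~~~~~++~
~~~+~v++~
~~~+~~+~~
~~~~++~~~
~~~~~~~~~
~~~~~~~~~
31) ~~~~~++~~
~~~~~~++~
~~~+~~>+~
~~~+~~+~~
~~~~++~~~
~~~~~~~~~
~~~~~~~~~
32) ~~~~~++~~
~~~~~~^+~
~~~+~~~+~
~~~+~~+~~
~~~~++~~~
~~~~~~~~~
~~~~~~~~~
33) ~~~~~++~~
~~~~~<~+~
~~~+~~~+~
~~~+~~+~~
~~~~++~~~
~~~~~~~~~
~~~~~~~~~

1,5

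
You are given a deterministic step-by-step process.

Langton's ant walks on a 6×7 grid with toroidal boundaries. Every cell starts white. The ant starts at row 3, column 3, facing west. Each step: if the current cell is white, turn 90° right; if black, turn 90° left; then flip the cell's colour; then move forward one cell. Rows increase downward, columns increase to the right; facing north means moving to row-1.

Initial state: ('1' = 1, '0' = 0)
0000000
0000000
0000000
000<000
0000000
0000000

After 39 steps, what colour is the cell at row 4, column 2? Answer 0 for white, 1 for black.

1

t=0: 0000000
0000000
0000000
000<000
0000000
0000000
t=1: 0000000
0000000
000^000
0001000
0000000
0000000
t=2: 0000000
0000000
0001>00
0001000
0000000
0000000
t=3: 0000000
0000000
0001100
0001v00
0000000
0000000
t=4: 0000000
0000000
0001100
000<100
0000000
0000000
t=5: 0000000
0000000
0001100
0000100
000v000
0000000
t=6: 0000000
0000000
0001100
0000100
00<1000
0000000
t=7: 0000000
0000000
0001100
00^0100
0011000
0000000
t=8: 0000000
0000000
0001100
001>100
0011000
0000000
t=9: 0000000
0000000
0001100
0011100
001v000
0000000
t=10: 0000000
0000000
0001100
0011100
0010>00
0000000
t=11: 0000000
0000000
0001100
0011100
0010100
0000v00
t=12: 0000000
0000000
0001100
0011100
0010100
000<100
t=13: 0000000
0000000
0001100
0011100
001^100
0001100
t=14: 0000000
0000000
0001100
0011100
0011>00
0001100
t=15: 0000000
0000000
0001100
0011^00
0011000
0001100
t=16: 0000000
0000000
0001100
001<000
0011000
0001100
t=17: 0000000
0000000
0001100
0010000
001v000
0001100
t=18: 0000000
0000000
0001100
0010000
0010>00
0001100
t=19: 0000000
0000000
0001100
0010000
0010100
0001v00
t=20: 0000000
0000000
0001100
0010000
0010100
00010>0
t=21: 00000v0
0000000
0001100
0010000
0010100
0001010
t=22: 0000<10
0000000
0001100
0010000
0010100
0001010
t=23: 0000110
0000000
0001100
0010000
0010100
0001^10
t=24: 0000110
0000000
0001100
0010000
0010100
00011>0
t=25: 0000110
0000000
0001100
0010000
00101^0
0001100
t=26: 0000110
0000000
0001100
0010000
001011>
0001100
t=27: 0000110
0000000
0001100
0010000
0010111
000110v
t=28: 0000110
0000000
0001100
0010000
0010111
00011<1
t=29: 0000110
0000000
0001100
0010000
00101^1
0001111
t=30: 0000110
0000000
0001100
0010000
0010<01
0001111
t=31: 0000110
0000000
0001100
0010000
0010001
0001v11
t=32: 0000110
0000000
0001100
0010000
0010001
00010>1
t=33: 0000110
0000000
0001100
0010000
00100^1
0001001
t=34: 0000110
0000000
0001100
0010000
001001>
0001001
t=35: 0000110
0000000
0001100
001000^
0010010
0001001
t=36: 0000110
0000000
0001100
>010001
0010010
0001001
t=37: 0000110
0000000
0001100
1010001
v010010
0001001
t=38: 0000110
0000000
0001100
1010001
101001<
0001001
t=39: 0000110
0000000
0001100
101000^
1010011
0001001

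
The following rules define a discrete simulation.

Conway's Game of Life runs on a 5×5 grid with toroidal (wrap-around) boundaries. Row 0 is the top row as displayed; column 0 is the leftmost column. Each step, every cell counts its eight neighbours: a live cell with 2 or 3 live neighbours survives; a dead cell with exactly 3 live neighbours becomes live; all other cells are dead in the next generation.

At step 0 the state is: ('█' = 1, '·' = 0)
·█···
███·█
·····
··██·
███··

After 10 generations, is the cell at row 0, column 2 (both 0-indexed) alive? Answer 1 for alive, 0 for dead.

step 0: ·█···
███·█
·····
··██·
███··
step 1: ···██
███··
█···█
··██·
█··█·
step 2: ···█·
·██··
█···█
████·
·····
step 3: ··█··
█████
····█
████·
·█·██
step 4: ·····
███·█
·····
·█···
····█
step 5: ·█·██
██···
··█··
·····
·····
step 6: ·██·█
██·██
·█···
·····
·····
step 7: ·██·█
···██
·██·█
·····
·····
step 8: █·█·█
····█
█·█·█
·····
·····
step 9: █··██
·····
█··██
·····
·····
step 10: ····█
·····
····█
····█
····█

0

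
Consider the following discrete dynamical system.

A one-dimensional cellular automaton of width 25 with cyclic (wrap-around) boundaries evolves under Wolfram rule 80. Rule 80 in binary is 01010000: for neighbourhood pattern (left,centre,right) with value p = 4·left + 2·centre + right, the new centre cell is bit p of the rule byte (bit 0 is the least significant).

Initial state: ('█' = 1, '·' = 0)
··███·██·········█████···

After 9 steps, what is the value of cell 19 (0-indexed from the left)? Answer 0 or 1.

t=0: ··███·██·········█████···
t=1: ····█··██············██··
t=2: ·····█··██············██·
t=3: ······█··██············██
t=4: █······█··██············█
t=5: ██······█··██············
t=6: ·██······█··██···········
t=7: ··██······█··██··········
t=8: ···██······█··██·········
t=9: ····██······█··██········

0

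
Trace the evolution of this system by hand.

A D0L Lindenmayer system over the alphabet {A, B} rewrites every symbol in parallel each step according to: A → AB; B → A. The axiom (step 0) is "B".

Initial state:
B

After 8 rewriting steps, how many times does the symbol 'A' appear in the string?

t=0: B
t=1: A
t=2: AB
t=3: ABA
t=4: ABAAB
t=5: ABAABABA
t=6: ABAABABAABAAB
t=7: ABAABABAABAABABAABABA
t=8: ABAABABAABAABABAABABAABAABABAABAAB

21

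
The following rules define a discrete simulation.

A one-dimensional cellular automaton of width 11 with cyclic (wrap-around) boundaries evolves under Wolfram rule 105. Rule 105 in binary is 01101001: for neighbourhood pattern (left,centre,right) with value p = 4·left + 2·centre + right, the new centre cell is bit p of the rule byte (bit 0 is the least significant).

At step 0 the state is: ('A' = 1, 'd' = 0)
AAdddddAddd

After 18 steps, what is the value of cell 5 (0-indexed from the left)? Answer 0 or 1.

gen 0: AAdddddAddd
gen 1: AAdAAAdddAd
gen 2: AAAAdAdAddA
gen 3: dddAAdAdddA
gen 4: dAdAAAddAdd
gen 5: ddAAdAddddA
gen 6: ddAAAddAAdd
gen 7: AdAdAddAAdA
gen 8: AAdAdddAAAA
gen 9: dAAddAdAddd
gen 10: dAAdddAddAA
gen 11: AAAdAddddAA
gen 12: ddAAddAAdAd
gen 13: AdAAddAAAdd
gen 14: dAAAddAdAdd
gen 15: dAdAdddAddA
gen 16: AdAddAddddd
gen 17: dAdddddAAAd
gen 18: dddAAAdAdAd

1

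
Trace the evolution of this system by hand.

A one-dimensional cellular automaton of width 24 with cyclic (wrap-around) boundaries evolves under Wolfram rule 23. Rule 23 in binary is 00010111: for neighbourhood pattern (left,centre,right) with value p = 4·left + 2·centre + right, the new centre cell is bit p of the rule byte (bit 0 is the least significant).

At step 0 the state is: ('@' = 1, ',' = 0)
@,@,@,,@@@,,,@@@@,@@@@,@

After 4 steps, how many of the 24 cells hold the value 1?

[0] @,@,@,,@@@,,,@@@@,@@@@,@
[1] ,,@,@@@,,,@@@,,,,,,,,,,,
[2] @@@,,,,@@@,,,@@@@@@@@@@@
[3] ,,,@@@@,,,@@@,,,,,,,,,,,
[4] @@@,,,,@@@,,,@@@@@@@@@@@

17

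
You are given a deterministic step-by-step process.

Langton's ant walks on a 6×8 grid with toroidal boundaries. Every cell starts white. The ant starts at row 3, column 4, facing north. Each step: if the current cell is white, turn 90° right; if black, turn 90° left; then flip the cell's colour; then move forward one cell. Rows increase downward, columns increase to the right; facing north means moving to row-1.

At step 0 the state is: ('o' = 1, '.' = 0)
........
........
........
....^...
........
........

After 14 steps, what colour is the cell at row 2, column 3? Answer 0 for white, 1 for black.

1

gen 0: ........
........
........
....^...
........
........
gen 1: ........
........
........
....o>..
........
........
gen 2: ........
........
........
....oo..
.....v..
........
gen 3: ........
........
........
....oo..
....<o..
........
gen 4: ........
........
........
....^o..
....oo..
........
gen 5: ........
........
........
...<.o..
....oo..
........
gen 6: ........
........
...^....
...o.o..
....oo..
........
gen 7: ........
........
...o>...
...o.o..
....oo..
........
gen 8: ........
........
...oo...
...ovo..
....oo..
........
gen 9: ........
........
...oo...
...<oo..
....oo..
........
gen 10: ........
........
...oo...
....oo..
...voo..
........
gen 11: ........
........
...oo...
....oo..
..<ooo..
........
gen 12: ........
........
...oo...
..^.oo..
..oooo..
........
gen 13: ........
........
...oo...
..o>oo..
..oooo..
........
gen 14: ........
........
...oo...
..oooo..
..ovoo..
........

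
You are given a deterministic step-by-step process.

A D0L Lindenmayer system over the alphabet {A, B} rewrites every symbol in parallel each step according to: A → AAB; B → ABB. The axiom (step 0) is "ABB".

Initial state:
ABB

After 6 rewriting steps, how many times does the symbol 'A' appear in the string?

t=0: ABB
t=1: AABABBABB
t=2: AABAABABBAABABBABBAABABBABB
t=3: AABAABABBAABAABABBAABABBABBAABAABABBAABABBABBAABABBABBAABAABABBAABABBABBAABABBABB
t=4: AABAABABBAABAABABBAABABBABBAABAABABBAABAABABBAABABBABBAABA…BABBAABAABABBAABABBABBAABABBABBAABAABABBAABABBABBAABABBABB  (len 243)
t=5: AABAABABBAABAABABBAABABBABBAABAABABBAABAABABBAABABBABBAABA…BABBAABAABABBAABABBABBAABABBABBAABAABABBAABABBABBAABABBABB  (len 729)
t=6: AABAABABBAABAABABBAABABBABBAABAABABBAABAABABBAABABBABBAABA…BABBAABAABABBAABABBABBAABABBABBAABAABABBAABABBABBAABABBABB  (len 2187)

1093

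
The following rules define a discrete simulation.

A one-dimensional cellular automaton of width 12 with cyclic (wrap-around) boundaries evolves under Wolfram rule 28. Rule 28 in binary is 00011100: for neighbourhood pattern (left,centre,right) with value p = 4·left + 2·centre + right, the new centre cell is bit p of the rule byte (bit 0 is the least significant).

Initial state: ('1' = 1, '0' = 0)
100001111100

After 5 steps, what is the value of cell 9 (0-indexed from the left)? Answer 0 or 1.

0

k=0  100001111100
k=1  110001000010
k=2  101001100010
k=3  101101010010
k=4  101001011010
k=5  101101010010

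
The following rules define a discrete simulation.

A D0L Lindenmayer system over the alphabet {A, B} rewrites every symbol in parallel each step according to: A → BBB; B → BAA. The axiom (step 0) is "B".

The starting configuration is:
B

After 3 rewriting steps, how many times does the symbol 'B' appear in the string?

gen 0: B
gen 1: BAA
gen 2: BAABBBBBB
gen 3: BAABBBBBBBAABAABAABAABAABAA

13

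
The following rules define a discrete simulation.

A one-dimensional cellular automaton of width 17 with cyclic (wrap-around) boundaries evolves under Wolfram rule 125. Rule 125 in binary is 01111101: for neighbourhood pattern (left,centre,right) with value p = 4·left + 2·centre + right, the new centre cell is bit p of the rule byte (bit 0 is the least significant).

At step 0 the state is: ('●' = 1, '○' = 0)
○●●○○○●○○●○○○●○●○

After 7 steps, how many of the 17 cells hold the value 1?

t=0: ○●●○○○●○○●○○○●○●○
t=1: ○●●●●○●●○●●●○●●●●
t=2: ●●○○●●●●●●○●●●○○●
t=3: ○●●○●○○○○●●●○●●○●
t=4: ●●●●●●●●○●○●●●●●●
t=5: ○○○○○○○●●●●●○○○○○
t=6: ●●●●●●○●○○○●●●●●●
t=7: ○○○○○●●●●●○●○○○○○

6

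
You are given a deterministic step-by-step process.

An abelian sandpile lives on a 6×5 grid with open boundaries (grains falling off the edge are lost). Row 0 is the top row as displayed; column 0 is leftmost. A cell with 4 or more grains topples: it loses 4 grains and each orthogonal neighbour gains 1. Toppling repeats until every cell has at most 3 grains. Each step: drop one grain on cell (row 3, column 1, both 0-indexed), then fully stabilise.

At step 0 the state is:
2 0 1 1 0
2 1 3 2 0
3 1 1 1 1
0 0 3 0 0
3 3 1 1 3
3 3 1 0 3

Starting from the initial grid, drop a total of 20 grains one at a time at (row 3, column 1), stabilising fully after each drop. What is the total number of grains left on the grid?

gen 0: 2 0 1 1 0
2 1 3 2 0
3 1 1 1 1
0 0 3 0 0
3 3 1 1 3
3 3 1 0 3
gen 1: 2 0 1 1 0
2 1 3 2 0
3 1 1 1 1
0 1 3 0 0
3 3 1 1 3
3 3 1 0 3
gen 2: 2 0 1 1 0
2 1 3 2 0
3 1 1 1 1
0 2 3 0 0
3 3 1 1 3
3 3 1 0 3
gen 3: 2 0 1 1 0
2 1 3 2 0
3 1 1 1 1
0 3 3 0 0
3 3 1 1 3
3 3 1 0 3
gen 4: 2 0 1 1 0
2 1 3 2 0
3 2 2 1 1
2 2 0 1 0
1 2 3 1 3
1 1 2 0 3
gen 5: 2 0 1 1 0
2 1 3 2 0
3 2 2 1 1
2 3 0 1 0
1 2 3 1 3
1 1 2 0 3
gen 6: 2 0 1 1 0
2 1 3 2 0
3 3 2 1 1
3 0 1 1 0
1 3 3 1 3
1 1 2 0 3
gen 7: 2 0 1 1 0
2 1 3 2 0
3 3 2 1 1
3 1 1 1 0
1 3 3 1 3
1 1 2 0 3
gen 8: 2 0 1 1 0
2 1 3 2 0
3 3 2 1 1
3 2 1 1 0
1 3 3 1 3
1 1 2 0 3
gen 9: 2 0 1 1 0
2 1 3 2 0
3 3 2 1 1
3 3 1 1 0
1 3 3 1 3
1 1 2 0 3
gen 10: 2 0 1 1 0
3 2 3 2 0
1 1 3 1 1
1 3 3 1 0
3 1 0 2 3
1 2 3 0 3
gen 11: 2 0 2 1 0
3 3 0 3 0
1 3 1 2 1
2 1 1 2 0
3 2 1 2 3
1 2 3 0 3
gen 12: 2 0 2 1 0
3 3 0 3 0
1 3 1 2 1
2 2 1 2 0
3 2 1 2 3
1 2 3 0 3
gen 13: 2 0 2 1 0
3 3 0 3 0
1 3 1 2 1
2 3 1 2 0
3 2 1 2 3
1 2 3 0 3
gen 14: 3 1 2 1 0
0 1 1 3 0
3 1 2 2 1
3 1 2 2 0
3 3 1 2 3
1 2 3 0 3
gen 15: 3 1 2 1 0
0 1 1 3 0
3 1 2 2 1
3 2 2 2 0
3 3 1 2 3
1 2 3 0 3
gen 16: 3 1 2 1 0
0 1 1 3 0
3 1 2 2 1
3 3 2 2 0
3 3 1 2 3
1 2 3 0 3
gen 17: 3 1 2 1 0
1 1 1 3 0
0 3 2 2 1
2 2 3 2 0
1 1 2 2 3
2 3 3 0 3
gen 18: 3 1 2 1 0
1 1 1 3 0
0 3 2 2 1
2 3 3 2 0
1 1 2 2 3
2 3 3 0 3
gen 19: 3 1 2 1 0
1 2 2 3 0
1 1 0 3 1
3 2 1 3 0
1 2 3 2 3
2 3 3 0 3
gen 20: 3 1 2 1 0
1 2 2 3 0
1 1 0 3 1
3 3 1 3 0
1 2 3 2 3
2 3 3 0 3

53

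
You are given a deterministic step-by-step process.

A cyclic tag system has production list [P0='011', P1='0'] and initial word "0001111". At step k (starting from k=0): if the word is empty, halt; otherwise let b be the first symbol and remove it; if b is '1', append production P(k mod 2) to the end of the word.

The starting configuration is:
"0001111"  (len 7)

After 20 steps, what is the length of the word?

7

0) "0001111"  (len 7)
1) "001111"  (len 6)
2) "01111"  (len 5)
3) "1111"  (len 4)
4) "1110"  (len 4)
5) "110011"  (len 6)
6) "100110"  (len 6)
7) "00110011"  (len 8)
8) "0110011"  (len 7)
9) "110011"  (len 6)
10) "100110"  (len 6)
11) "00110011"  (len 8)
12) "0110011"  (len 7)
13) "110011"  (len 6)
14) "100110"  (len 6)
15) "00110011"  (len 8)
16) "0110011"  (len 7)
17) "110011"  (len 6)
18) "100110"  (len 6)
19) "00110011"  (len 8)
20) "0110011"  (len 7)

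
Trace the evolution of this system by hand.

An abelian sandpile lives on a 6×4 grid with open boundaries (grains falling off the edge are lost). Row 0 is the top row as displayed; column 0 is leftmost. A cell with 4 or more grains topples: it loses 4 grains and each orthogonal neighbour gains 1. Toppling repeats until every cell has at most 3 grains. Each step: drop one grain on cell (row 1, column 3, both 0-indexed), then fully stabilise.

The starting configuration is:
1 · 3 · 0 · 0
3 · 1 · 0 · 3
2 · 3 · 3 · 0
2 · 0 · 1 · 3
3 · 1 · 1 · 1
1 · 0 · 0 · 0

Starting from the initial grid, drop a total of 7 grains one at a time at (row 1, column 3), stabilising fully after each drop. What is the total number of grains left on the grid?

[0] 1 · 3 · 0 · 0
3 · 1 · 0 · 3
2 · 3 · 3 · 0
2 · 0 · 1 · 3
3 · 1 · 1 · 1
1 · 0 · 0 · 0
[1] 1 · 3 · 0 · 1
3 · 1 · 1 · 0
2 · 3 · 3 · 1
2 · 0 · 1 · 3
3 · 1 · 1 · 1
1 · 0 · 0 · 0
[2] 1 · 3 · 0 · 1
3 · 1 · 1 · 1
2 · 3 · 3 · 1
2 · 0 · 1 · 3
3 · 1 · 1 · 1
1 · 0 · 0 · 0
[3] 1 · 3 · 0 · 1
3 · 1 · 1 · 2
2 · 3 · 3 · 1
2 · 0 · 1 · 3
3 · 1 · 1 · 1
1 · 0 · 0 · 0
[4] 1 · 3 · 0 · 1
3 · 1 · 1 · 3
2 · 3 · 3 · 1
2 · 0 · 1 · 3
3 · 1 · 1 · 1
1 · 0 · 0 · 0
[5] 1 · 3 · 0 · 2
3 · 1 · 2 · 0
2 · 3 · 3 · 2
2 · 0 · 1 · 3
3 · 1 · 1 · 1
1 · 0 · 0 · 0
[6] 1 · 3 · 0 · 2
3 · 1 · 2 · 1
2 · 3 · 3 · 2
2 · 0 · 1 · 3
3 · 1 · 1 · 1
1 · 0 · 0 · 0
[7] 1 · 3 · 0 · 2
3 · 1 · 2 · 2
2 · 3 · 3 · 2
2 · 0 · 1 · 3
3 · 1 · 1 · 1
1 · 0 · 0 · 0

37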